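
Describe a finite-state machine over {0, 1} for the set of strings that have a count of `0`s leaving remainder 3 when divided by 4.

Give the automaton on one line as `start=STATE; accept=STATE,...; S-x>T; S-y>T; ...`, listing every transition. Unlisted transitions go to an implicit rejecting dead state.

The only thing that matters is how many `0`s have appeared, reduced mod 4. Use one state per residue: A for 0, …, D for 3. Reading `0` moves to the next residue; anything else stays put. D is accepting.
4 states suffice.
       0  1 
>  A   B  A 
   B   C  B 
   C   D  C 
 * D   A  D 
(> = start, * = accepting)

start=A; accept=D; A-0>B; A-1>A; B-0>C; B-1>B; C-0>D; C-1>C; D-0>A; D-1>D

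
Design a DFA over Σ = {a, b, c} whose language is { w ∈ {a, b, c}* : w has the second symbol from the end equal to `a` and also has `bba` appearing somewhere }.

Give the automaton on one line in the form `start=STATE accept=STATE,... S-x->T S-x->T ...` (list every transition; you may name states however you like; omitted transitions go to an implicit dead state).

Build one automaton per condition and run them in lockstep. The first has 13 states tracking the last 2 symbols read; the second has 4 states tracking whether and how much of `bba` has been seen. A product state is a pair (one from each), accepting exactly when both do. After merging equivalent states the machine shrinks.
A 7-state machine:
        a   b   c  
>  q0   q0  q1  q0 
   q1   q0  q2  q0 
   q2   q3  q2  q0 
   q3   q4  q5  q5 
 * q4   q4  q5  q5 
 * q5   q3  q6  q6 
   q6   q3  q6  q6 
(> = start, * = accepting)

start=q0 accept=q4,q5 q0-a->q0 q0-b->q1 q0-c->q0 q1-a->q0 q1-b->q2 q1-c->q0 q2-a->q3 q2-b->q2 q2-c->q0 q3-a->q4 q3-b->q5 q3-c->q5 q4-a->q4 q4-b->q5 q4-c->q5 q5-a->q3 q5-b->q6 q5-c->q6 q6-a->q3 q6-b->q6 q6-c->q6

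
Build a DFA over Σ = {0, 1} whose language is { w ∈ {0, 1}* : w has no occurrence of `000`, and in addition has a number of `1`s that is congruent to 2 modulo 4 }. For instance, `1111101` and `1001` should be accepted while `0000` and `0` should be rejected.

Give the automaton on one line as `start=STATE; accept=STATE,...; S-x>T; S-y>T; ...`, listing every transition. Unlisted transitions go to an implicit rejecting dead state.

Handle the two conditions separately and then intersect. One (4 states) tracks partial matches of the forbidden pattern `000`; the other (4 states) tracks the count of `1`s modulo 4. Each combined state is a pair, one component from each; accept when both components accept. Minimizing collapses redundant product states.
A 13-state machine:
          0    1  
>  q0     q1   q2 
   q1     q3   q2 
   q2     q4   q5 
   q3     q6   q2 
   q4     q7   q5 
 * q5     q8   q9 
   q6     q6   q6 
   q7     q6   q5 
 * q8    q10   q9 
   q9    q11   q0 
 * q10    q6   q9 
   q11   q12   q0 
   q12    q6   q0 
(> = start, * = accepting)

start=q0; accept=q5,q8,q10; q0-0>q1; q0-1>q2; q1-0>q3; q1-1>q2; q2-0>q4; q2-1>q5; q3-0>q6; q3-1>q2; q4-0>q7; q4-1>q5; q5-0>q8; q5-1>q9; q6-0>q6; q6-1>q6; q7-0>q6; q7-1>q5; q8-0>q10; q8-1>q9; q9-0>q11; q9-1>q0; q10-0>q6; q10-1>q9; q11-0>q12; q11-1>q0; q12-0>q6; q12-1>q0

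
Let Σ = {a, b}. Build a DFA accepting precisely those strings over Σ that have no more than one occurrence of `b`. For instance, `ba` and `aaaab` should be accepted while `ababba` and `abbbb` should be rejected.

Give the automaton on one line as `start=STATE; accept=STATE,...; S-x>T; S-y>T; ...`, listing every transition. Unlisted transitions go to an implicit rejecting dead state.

start=q0; accept=q0,q1; q0-a>q0; q0-b>q1; q1-a>q1; q1-b>q2; q2-a>q2; q2-b>q2

Count `b`s, saturating at 2: state q0 means no `b` yet, q1 means one `b` seen, q2 means more than one. Each `b` increments (capped at q2); other symbols loop. Accept from {q0, q1}.
A 3-state machine:
        a   b  
>* q0   q0  q1 
 * q1   q1  q2 
   q2   q2  q2 
(> = start, * = accepting)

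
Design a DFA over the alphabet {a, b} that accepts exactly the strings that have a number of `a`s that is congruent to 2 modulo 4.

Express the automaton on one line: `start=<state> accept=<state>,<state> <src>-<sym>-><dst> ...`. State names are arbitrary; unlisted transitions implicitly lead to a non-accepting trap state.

Keep the running count of `a`s modulo 4: each `a` advances along the cycle s0 → s1 → s2 → s3 → s0 while other symbols loop. Accept at s2.
With 4 states:
        a   b  
>  s0   s1  s0 
   s1   s2  s1 
 * s2   s3  s2 
   s3   s0  s3 
(> = start, * = accepting)

start=s0 accept=s2 s0-a->s1 s0-b->s0 s1-a->s2 s1-b->s1 s2-a->s3 s2-b->s2 s3-a->s0 s3-b->s3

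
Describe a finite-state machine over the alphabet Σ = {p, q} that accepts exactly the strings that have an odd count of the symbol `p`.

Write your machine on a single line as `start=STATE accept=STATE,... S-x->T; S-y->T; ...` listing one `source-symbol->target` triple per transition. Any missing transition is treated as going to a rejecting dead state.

start=A; accept=B; A-p->B; A-q->A; B-p->A; B-q->B

Keep the running count of `p`s modulo 2: each `p` advances along the cycle A → B → A while other symbols loop. Accept at B.
A 2-state machine:
       p  q 
>  A   B  A 
 * B   A  B 
(> = start, * = accepting)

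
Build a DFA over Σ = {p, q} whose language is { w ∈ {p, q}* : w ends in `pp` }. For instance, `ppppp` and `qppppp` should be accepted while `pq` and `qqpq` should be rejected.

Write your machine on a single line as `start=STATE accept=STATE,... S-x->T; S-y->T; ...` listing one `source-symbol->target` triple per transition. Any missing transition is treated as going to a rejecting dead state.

Let each state record the length of the longest suffix of the input read so far that is also a prefix of `pp`. s1 means the last symbol is `p`; s2 means the last 2 symbols are `pp`. Accept only at s2, where the string currently ends in `pp`.
With 3 states:
        p   q  
>  s0   s1  s0 
   s1   s2  s0 
 * s2   s2  s0 
(> = start, * = accepting)

start=s0; accept=s2; s0-p->s1; s0-q->s0; s1-p->s2; s1-q->s0; s2-p->s2; s2-q->s0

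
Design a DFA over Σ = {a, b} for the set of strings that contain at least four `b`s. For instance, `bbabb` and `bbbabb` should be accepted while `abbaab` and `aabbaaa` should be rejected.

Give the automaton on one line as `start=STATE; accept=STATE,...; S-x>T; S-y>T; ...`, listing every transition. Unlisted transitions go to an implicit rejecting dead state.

Only the number of `b`s matters, and only up to 5. Make a chain S0 → S1 → S2 → S3 → S4 → S5 advanced by each `b` (with S5 absorbing); every other symbol self-loops. The accepting set is {S4, S5}.
With 6 states:
        a   b  
>  S0   S0  S1 
   S1   S1  S2 
   S2   S2  S3 
   S3   S3  S4 
 * S4   S4  S5 
 * S5   S5  S5 
(> = start, * = accepting)

start=S0; accept=S4,S5; S0-a>S0; S0-b>S1; S1-a>S1; S1-b>S2; S2-a>S2; S2-b>S3; S3-a>S3; S3-b>S4; S4-a>S4; S4-b>S5; S5-a>S5; S5-b>S5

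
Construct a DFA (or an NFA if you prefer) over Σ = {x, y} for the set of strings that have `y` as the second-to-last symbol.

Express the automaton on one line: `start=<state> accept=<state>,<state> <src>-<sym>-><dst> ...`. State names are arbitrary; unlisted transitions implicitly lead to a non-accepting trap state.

Because acceptance depends on a position counted from the end, the machine has to buffer the most recent 2 symbols. Make each state the string of the last up-to-2 symbols read; on input `x` shift the window left and append `x`. Accept when the buffered window has length 2 and begins with `y`.
A 7-state machine:
        x   y  
>  S0   S1  S2 
   S1   S3  S4 
   S2   S5  S6 
   S3   S3  S4 
   S4   S5  S6 
 * S5   S3  S4 
 * S6   S5  S6 
(> = start, * = accepting)

start=S0 accept=S5,S6 S0-x->S1 S0-y->S2 S1-x->S3 S1-y->S4 S2-x->S5 S2-y->S6 S3-x->S3 S3-y->S4 S4-x->S5 S4-y->S6 S5-x->S3 S5-y->S4 S6-x->S5 S6-y->S6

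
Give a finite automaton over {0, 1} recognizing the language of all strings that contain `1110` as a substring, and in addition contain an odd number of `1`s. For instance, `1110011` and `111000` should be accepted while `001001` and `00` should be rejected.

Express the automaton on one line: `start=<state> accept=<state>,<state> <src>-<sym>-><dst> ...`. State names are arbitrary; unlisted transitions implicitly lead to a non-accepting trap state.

Run two small machines in parallel and take their product. The first has 5 states tracking whether and how much of `1110` has been seen; the second has 2 states tracking the count of `1`s modulo 2. A product state is a pair (one from each), accepting exactly when both do.
10 states suffice.
        0   1  
>  q0   q0  q1 
   q1   q2  q3 
   q2   q2  q4 
   q3   q0  q5 
   q4   q0  q6 
   q5   q7  q8 
   q6   q2  q8 
 * q7   q7  q9 
   q8   q9  q5 
   q9   q9  q7 
(> = start, * = accepting)

start=q0 accept=q7 q0-0->q0 q0-1->q1 q1-0->q2 q1-1->q3 q2-0->q2 q2-1->q4 q3-0->q0 q3-1->q5 q4-0->q0 q4-1->q6 q5-0->q7 q5-1->q8 q6-0->q2 q6-1->q8 q7-0->q7 q7-1->q9 q8-0->q9 q8-1->q5 q9-0->q9 q9-1->q7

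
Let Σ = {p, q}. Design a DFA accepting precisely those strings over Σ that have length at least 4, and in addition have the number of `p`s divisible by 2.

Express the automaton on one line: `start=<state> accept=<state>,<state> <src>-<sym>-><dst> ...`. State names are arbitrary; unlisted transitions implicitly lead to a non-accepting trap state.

Build one automaton per condition and run them in lockstep. The first has 6 states tracking the input length, saturating at 5; the second has 2 states tracking the count of `p`s modulo 2. A product state is a pair (one from each), accepting exactly when both do. After merging equivalent states the machine shrinks.
8 states suffice.
        p   q  
>  S0   S1  S2 
   S1   S3  S4 
   S2   S4  S3 
   S3   S5  S6 
   S4   S6  S5 
   S5   S7  S5 
   S6   S5  S7 
 * S7   S5  S7 
(> = start, * = accepting)

start=S0 accept=S7 S0-p->S1 S0-q->S2 S1-p->S3 S1-q->S4 S2-p->S4 S2-q->S3 S3-p->S5 S3-q->S6 S4-p->S6 S4-q->S5 S5-p->S7 S5-q->S5 S6-p->S5 S6-q->S7 S7-p->S5 S7-q->S7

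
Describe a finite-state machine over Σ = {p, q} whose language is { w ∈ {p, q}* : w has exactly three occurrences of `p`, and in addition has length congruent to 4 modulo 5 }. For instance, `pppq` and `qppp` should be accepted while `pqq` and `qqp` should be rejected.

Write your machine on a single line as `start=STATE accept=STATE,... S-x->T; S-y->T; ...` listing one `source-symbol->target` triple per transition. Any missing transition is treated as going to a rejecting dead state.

start=A; accept=L; A-p->B; A-q->C; B-p->D; B-q->E; C-p->E; C-q->F; D-p->G; D-q->H; E-p->H; E-q->I; F-p->I; F-q->J; G-p->K; G-q->L; H-p->L; H-q->M; I-p->M; I-q->N; J-p->N; J-q->O; K-p->K; K-q->K; L-p->K; L-q->P; M-p->P; M-q->Q; N-p->Q; N-q->R; O-p->R; O-q->A; P-p->K; P-q->S; Q-p->S; Q-q->T; R-p->T; R-q->B; S-p->K; S-q->U; T-p->U; T-q->D; U-p->K; U-q->G

Run two small machines in parallel and take their product. One (5 states) tracks the count of `p`s, saturating at 4; the other (5 states) tracks the input length modulo 5. Each combined state is a pair, one component from each; accept when both components accept. Equivalent product states are then merged.
       p  q 
>  A   B  C 
   B   D  E 
   C   E  F 
   D   G  H 
   E   H  I 
   F   I  J 
   G   K  L 
   H   L  M 
   I   M  N 
   J   N  O 
   K   K  K 
 * L   K  P 
   M   P  Q 
   N   Q  R 
   O   R  A 
   P   K  S 
   Q   S  T 
   R   T  B 
   S   K  U 
   T   U  D 
   U   K  G 
(> = start, * = accepting)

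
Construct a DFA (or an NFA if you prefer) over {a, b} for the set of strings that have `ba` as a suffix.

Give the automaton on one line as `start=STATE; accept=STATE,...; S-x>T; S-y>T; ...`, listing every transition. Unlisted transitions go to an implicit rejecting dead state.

Let each state record the length of the longest suffix of the input read so far that is also a prefix of `ba`. S1 means the last symbol is `b`; S2 means the last 2 symbols are `ba`. Accept only at S2, where the string currently ends in `ba`.
With 3 states:
        a   b  
>  S0   S0  S1 
   S1   S2  S1 
 * S2   S0  S1 
(> = start, * = accepting)

start=S0; accept=S2; S0-a>S0; S0-b>S1; S1-a>S2; S1-b>S1; S2-a>S0; S2-b>S1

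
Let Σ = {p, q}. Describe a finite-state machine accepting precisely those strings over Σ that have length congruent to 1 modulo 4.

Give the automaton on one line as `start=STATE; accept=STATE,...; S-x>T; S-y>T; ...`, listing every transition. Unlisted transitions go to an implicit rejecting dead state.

Only the length mod 4 matters, so use a 4-cycle: from any state, every input symbol moves to the next state, wrapping D back to A. Mark B accepting.
With 4 states:
       p  q 
>  A   B  B 
 * B   C  C 
   C   D  D 
   D   A  A 
(> = start, * = accepting)

start=A; accept=B; A-p>B; A-q>B; B-p>C; B-q>C; C-p>D; C-q>D; D-p>A; D-q>A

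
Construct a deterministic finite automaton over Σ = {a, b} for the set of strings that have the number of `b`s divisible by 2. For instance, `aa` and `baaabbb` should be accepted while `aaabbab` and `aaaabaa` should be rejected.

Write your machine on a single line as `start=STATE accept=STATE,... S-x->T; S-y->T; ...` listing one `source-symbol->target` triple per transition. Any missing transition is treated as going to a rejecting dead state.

The only thing that matters is how many `b`s have appeared, reduced mod 2. Use one state per residue: q0 for 0, …, q1 for 1. Reading `b` moves to the next residue; anything else stays put. q0 is accepting.
2 states suffice.
        a   b  
>* q0   q0  q1 
   q1   q1  q0 
(> = start, * = accepting)

start=q0; accept=q0; q0-a->q0; q0-b->q1; q1-a->q1; q1-b->q0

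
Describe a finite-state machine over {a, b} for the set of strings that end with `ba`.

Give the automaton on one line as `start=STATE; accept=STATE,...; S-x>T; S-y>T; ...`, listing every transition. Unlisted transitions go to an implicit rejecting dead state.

start=s0; accept=s2; s0-a>s0; s0-b>s1; s1-a>s2; s1-b>s1; s2-a>s0; s2-b>s1

Let each state record the length of the longest suffix of the input read so far that is also a prefix of `ba`. s1 means the last symbol is `b`; s2 means the last 2 symbols are `ba`. Accept only at s2, where the string currently ends in `ba`.
        a   b  
>  s0   s0  s1 
   s1   s2  s1 
 * s2   s0  s1 
(> = start, * = accepting)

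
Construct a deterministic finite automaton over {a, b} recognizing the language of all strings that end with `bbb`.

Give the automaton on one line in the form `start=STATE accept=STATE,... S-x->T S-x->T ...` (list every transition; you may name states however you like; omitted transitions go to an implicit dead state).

Let each state record the length of the longest suffix of the input read so far that is also a prefix of `bbb`. S1 means the last symbol is `b`; S2 means the last 2 symbols are `bb`; S3 means the last 3 symbols are `bbb`. Accept only at S3, where the string currently ends in `bbb`.
        a   b  
>  S0   S0  S1 
   S1   S0  S2 
   S2   S0  S3 
 * S3   S0  S3 
(> = start, * = accepting)

start=S0 accept=S3 S0-a->S0 S0-b->S1 S1-a->S0 S1-b->S2 S2-a->S0 S2-b->S3 S3-a->S0 S3-b->S3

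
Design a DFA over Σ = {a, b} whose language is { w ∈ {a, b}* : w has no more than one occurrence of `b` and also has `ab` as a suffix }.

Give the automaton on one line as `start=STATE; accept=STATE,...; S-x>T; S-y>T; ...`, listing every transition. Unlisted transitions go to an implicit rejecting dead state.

start=s0; accept=s3; s0-a>s1; s0-b>s2; s1-a>s1; s1-b>s3; s2-a>s2; s2-b>s2; s3-a>s2; s3-b>s2

Handle the two conditions separately and then intersect. One (3 states) tracks the count of `b`s, saturating at 2; the other (3 states) tracks how much of the suffix `ab` has currently been matched. Each combined state is a pair, one component from each; accept when both components accept. After merging equivalent states the machine shrinks.
A 4-state machine:
        a   b  
>  s0   s1  s2 
   s1   s1  s3 
   s2   s2  s2 
 * s3   s2  s2 
(> = start, * = accepting)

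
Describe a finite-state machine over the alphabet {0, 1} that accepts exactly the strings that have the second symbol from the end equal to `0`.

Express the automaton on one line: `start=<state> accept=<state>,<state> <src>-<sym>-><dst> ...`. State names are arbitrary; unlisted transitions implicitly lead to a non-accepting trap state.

start=A accept=D,E A-0->B A-1->C B-0->D B-1->E C-0->F C-1->G D-0->D D-1->E E-0->F E-1->G F-0->D F-1->E G-0->F G-1->G

Because acceptance depends on a position counted from the end, the machine has to buffer the most recent 2 symbols. Make each state the string of the last up-to-2 symbols read; on input `x` shift the window left and append `x`. Accept when the buffered window has length 2 and begins with `0`.
7 states suffice.
       0  1 
>  A   B  C 
   B   D  E 
   C   F  G 
 * D   D  E 
 * E   F  G 
   F   D  E 
   G   F  G 
(> = start, * = accepting)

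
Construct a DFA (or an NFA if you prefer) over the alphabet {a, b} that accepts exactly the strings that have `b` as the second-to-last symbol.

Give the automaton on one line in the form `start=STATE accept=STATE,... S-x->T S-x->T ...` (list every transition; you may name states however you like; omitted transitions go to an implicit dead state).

start=q0 accept=q5,q6 q0-a->q1 q0-b->q2 q1-a->q3 q1-b->q4 q2-a->q5 q2-b->q6 q3-a->q3 q3-b->q4 q4-a->q5 q4-b->q6 q5-a->q3 q5-b->q4 q6-a->q5 q6-b->q6

Because acceptance depends on a position counted from the end, the machine has to buffer the most recent 2 symbols. Make each state the string of the last up-to-2 symbols read; on input `x` shift the window left and append `x`. Accept when the buffered window has length 2 and begins with `b`.
A 7-state machine:
        a   b  
>  q0   q1  q2 
   q1   q3  q4 
   q2   q5  q6 
   q3   q3  q4 
   q4   q5  q6 
 * q5   q3  q4 
 * q6   q5  q6 
(> = start, * = accepting)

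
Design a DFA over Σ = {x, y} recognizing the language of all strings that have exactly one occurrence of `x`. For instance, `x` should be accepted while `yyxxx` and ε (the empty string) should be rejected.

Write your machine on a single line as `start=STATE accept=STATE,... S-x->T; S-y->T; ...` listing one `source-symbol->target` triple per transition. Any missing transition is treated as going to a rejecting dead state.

start=S0; accept=S1; S0-x->S1; S0-y->S0; S1-x->S2; S1-y->S1; S2-x->S2; S2-y->S2

Count `x`s, saturating at 2: state S0 means no `x` yet, S1 means one `x` seen, S2 means more than one. Each `x` increments (capped at S2); other symbols loop. Accept from {S1}.
        x   y  
>  S0   S1  S0 
 * S1   S2  S1 
   S2   S2  S2 
(> = start, * = accepting)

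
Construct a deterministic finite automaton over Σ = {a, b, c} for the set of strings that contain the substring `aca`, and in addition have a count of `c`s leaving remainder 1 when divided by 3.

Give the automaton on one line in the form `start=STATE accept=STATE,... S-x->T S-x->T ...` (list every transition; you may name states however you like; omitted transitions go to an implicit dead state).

Handle the two conditions separately and then intersect. One (4 states) tracks whether and how much of `aca` has been seen; the other (3 states) tracks the count of `c`s modulo 3. Each combined state is a pair, one component from each; accept when both components accept.
A 12-state machine:
          a    b    c  
>  S0     S1   S0   S2 
   S1     S1   S0   S3 
   S2     S4   S2   S5 
   S3     S6   S2   S5 
   S4     S4   S2   S7 
   S5     S8   S5   S0 
 * S6     S6   S6   S9 
   S7     S9   S5   S0 
   S8     S8   S5  S10 
   S9     S9   S9  S11 
   S10   S11   S0   S2 
   S11   S11  S11   S6 
(> = start, * = accepting)

start=S0 accept=S6 S0-a->S1 S0-b->S0 S0-c->S2 S1-a->S1 S1-b->S0 S1-c->S3 S2-a->S4 S2-b->S2 S2-c->S5 S3-a->S6 S3-b->S2 S3-c->S5 S4-a->S4 S4-b->S2 S4-c->S7 S5-a->S8 S5-b->S5 S5-c->S0 S6-a->S6 S6-b->S6 S6-c->S9 S7-a->S9 S7-b->S5 S7-c->S0 S8-a->S8 S8-b->S5 S8-c->S10 S9-a->S9 S9-b->S9 S9-c->S11 S10-a->S11 S10-b->S0 S10-c->S2 S11-a->S11 S11-b->S11 S11-c->S6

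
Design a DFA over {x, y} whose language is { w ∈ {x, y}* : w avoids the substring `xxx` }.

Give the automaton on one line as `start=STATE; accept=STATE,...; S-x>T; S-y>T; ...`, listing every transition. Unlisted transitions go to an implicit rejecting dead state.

This is the complement of 'contains `xxx`'. Use the same substring-matching states — S0 through S3 holding how much of `xxx` has just been matched — but flip the accepting set: everything except the trap S3 accepts.
4 states suffice.
        x   y  
>* S0   S1  S0 
 * S1   S2  S0 
 * S2   S3  S0 
   S3   S3  S3 
(> = start, * = accepting)

start=S0; accept=S0,S1,S2; S0-x>S1; S0-y>S0; S1-x>S2; S1-y>S0; S2-x>S3; S2-y>S0; S3-x>S3; S3-y>S3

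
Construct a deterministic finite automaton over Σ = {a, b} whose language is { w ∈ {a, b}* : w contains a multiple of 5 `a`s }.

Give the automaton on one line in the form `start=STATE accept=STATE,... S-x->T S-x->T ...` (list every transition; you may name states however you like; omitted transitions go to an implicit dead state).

start=q0 accept=q0 q0-a->q1 q0-b->q0 q1-a->q2 q1-b->q1 q2-a->q3 q2-b->q2 q3-a->q4 q3-b->q3 q4-a->q0 q4-b->q4

The only thing that matters is how many `a`s have appeared, reduced mod 5. Use one state per residue: q0 for 0, …, q4 for 4. Reading `a` moves to the next residue; anything else stays put. q0 is accepting.
5 states suffice.
        a   b  
>* q0   q1  q0 
   q1   q2  q1 
   q2   q3  q2 
   q3   q4  q3 
   q4   q0  q4 
(> = start, * = accepting)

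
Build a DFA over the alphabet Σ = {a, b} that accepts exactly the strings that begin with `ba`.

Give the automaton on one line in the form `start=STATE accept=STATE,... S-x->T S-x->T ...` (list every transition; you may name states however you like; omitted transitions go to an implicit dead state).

start=s0 accept=s2 s0-a->s3 s0-b->s1 s1-a->s2 s1-b->s3 s2-a->s2 s2-b->s2 s3-a->s3 s3-b->s3

Walk along `ba` while the input agrees: from s0 take `b` to s1, and so on. Any deviation drops to the rejecting sink s3. Once s2 is reached the prefix is confirmed and every continuation is accepted.
A 4-state machine:
        a   b  
>  s0   s3  s1 
   s1   s2  s3 
 * s2   s2  s2 
   s3   s3  s3 
(> = start, * = accepting)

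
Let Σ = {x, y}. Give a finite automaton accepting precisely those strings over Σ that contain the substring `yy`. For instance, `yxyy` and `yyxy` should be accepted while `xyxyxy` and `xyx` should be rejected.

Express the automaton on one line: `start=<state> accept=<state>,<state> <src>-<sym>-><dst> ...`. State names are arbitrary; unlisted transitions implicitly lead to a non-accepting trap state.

start=s0 accept=s2 s0-x->s0 s0-y->s1 s1-x->s0 s1-y->s2 s2-x->s2 s2-y->s2

States s0..s1 record the length of the longest prefix of `yy` that matches the current input suffix. Reaching s2 means `yy` has been seen, and we stay there forever. Accept from s2.
A 3-state machine:
        x   y  
>  s0   s0  s1 
   s1   s0  s2 
 * s2   s2  s2 
(> = start, * = accepting)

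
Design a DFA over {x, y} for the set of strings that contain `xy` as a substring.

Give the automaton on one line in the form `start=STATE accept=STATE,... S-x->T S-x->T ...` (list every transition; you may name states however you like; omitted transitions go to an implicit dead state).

States s0..s1 record the length of the longest prefix of `xy` that matches the current input suffix. Reaching s2 means `xy` has been seen, and we stay there forever. Accept from s2.
With 3 states:
        x   y  
>  s0   s1  s0 
   s1   s1  s2 
 * s2   s2  s2 
(> = start, * = accepting)

start=s0 accept=s2 s0-x->s1 s0-y->s0 s1-x->s1 s1-y->s2 s2-x->s2 s2-y->s2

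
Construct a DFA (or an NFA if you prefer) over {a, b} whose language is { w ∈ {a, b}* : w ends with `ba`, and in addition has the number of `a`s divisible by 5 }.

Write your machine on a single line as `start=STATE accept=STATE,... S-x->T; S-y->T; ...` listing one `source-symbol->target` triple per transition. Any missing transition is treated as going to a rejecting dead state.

start=q0; accept=q6; q0-a->q1; q0-b->q0; q1-a->q2; q1-b->q1; q2-a->q3; q2-b->q2; q3-a->q4; q3-b->q3; q4-a->q0; q4-b->q5; q5-a->q6; q5-b->q5; q6-a->q1; q6-b->q0

Run two small machines in parallel and take their product. One (3 states) tracks how much of the suffix `ba` has currently been matched; the other (5 states) tracks the count of `a`s modulo 5. Each combined state is a pair, one component from each; accept when both components accept. Minimizing collapses redundant product states.
7 states suffice.
        a   b  
>  q0   q1  q0 
   q1   q2  q1 
   q2   q3  q2 
   q3   q4  q3 
   q4   q0  q5 
   q5   q6  q5 
 * q6   q1  q0 
(> = start, * = accepting)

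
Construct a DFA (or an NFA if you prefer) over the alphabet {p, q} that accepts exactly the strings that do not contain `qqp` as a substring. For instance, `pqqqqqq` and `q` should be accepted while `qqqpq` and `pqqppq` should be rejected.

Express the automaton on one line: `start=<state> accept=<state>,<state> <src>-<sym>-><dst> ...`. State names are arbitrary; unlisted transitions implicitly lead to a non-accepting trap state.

start=s0 accept=s0,s1,s2 s0-p->s0 s0-q->s1 s1-p->s0 s1-q->s2 s2-p->s3 s2-q->s2 s3-p->s3 s3-q->s3

This is the complement of 'contains `qqp`'. Use the same substring-matching states — s0 through s3 holding how much of `qqp` has just been matched — but flip the accepting set: everything except the trap s3 accepts.
        p   q  
>* s0   s0  s1 
 * s1   s0  s2 
 * s2   s3  s2 
   s3   s3  s3 
(> = start, * = accepting)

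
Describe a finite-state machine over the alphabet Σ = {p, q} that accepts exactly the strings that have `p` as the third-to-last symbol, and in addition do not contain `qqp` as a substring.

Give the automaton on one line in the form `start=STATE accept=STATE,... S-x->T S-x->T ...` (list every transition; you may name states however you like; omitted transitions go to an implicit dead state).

start=A accept=G,H,I,J A-p->B A-q->C B-p->D B-q->E C-p->B C-q->F D-p->G D-q->H E-p->I E-q->J F-p->F F-q->F G-p->G G-q->H H-p->I H-q->J I-p->D I-q->E J-p->F J-q->F

Run two small machines in parallel and take their product. One (15 states) tracks the last 3 symbols read; the other (4 states) tracks partial matches of the forbidden pattern `qqp`. Each combined state is a pair, one component from each; accept when both components accept. Minimizing collapses redundant product states.
       p  q 
>  A   B  C 
   B   D  E 
   C   B  F 
   D   G  H 
   E   I  J 
   F   F  F 
 * G   G  H 
 * H   I  J 
 * I   D  E 
 * J   F  F 
(> = start, * = accepting)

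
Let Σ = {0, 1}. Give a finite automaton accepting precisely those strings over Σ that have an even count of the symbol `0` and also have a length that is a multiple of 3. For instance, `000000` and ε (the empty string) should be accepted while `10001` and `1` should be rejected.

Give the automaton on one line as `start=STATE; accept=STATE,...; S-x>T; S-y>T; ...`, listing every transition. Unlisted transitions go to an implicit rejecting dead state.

start=S0; accept=S0; S0-0>S1; S0-1>S2; S1-0>S3; S1-1>S4; S2-0>S4; S2-1>S3; S3-0>S5; S3-1>S0; S4-0>S0; S4-1>S5; S5-0>S2; S5-1>S1

Run two small machines in parallel and take their product. The first has 2 states tracking the count of `0`s modulo 2; the second has 3 states tracking the input length modulo 3. A product state is a pair (one from each), accepting exactly when both do.
With 6 states:
        0   1  
>* S0   S1  S2 
   S1   S3  S4 
   S2   S4  S3 
   S3   S5  S0 
   S4   S0  S5 
   S5   S2  S1 
(> = start, * = accepting)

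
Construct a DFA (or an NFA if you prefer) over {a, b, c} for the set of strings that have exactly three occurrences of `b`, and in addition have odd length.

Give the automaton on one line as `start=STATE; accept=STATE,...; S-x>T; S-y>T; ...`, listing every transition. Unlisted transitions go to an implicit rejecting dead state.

start=s0; accept=s6; s0-a>s1; s0-b>s2; s0-c>s1; s1-a>s0; s1-b>s3; s1-c>s0; s2-a>s3; s2-b>s4; s2-c>s3; s3-a>s2; s3-b>s5; s3-c>s2; s4-a>s5; s4-b>s6; s4-c>s5; s5-a>s4; s5-b>s7; s5-c>s4; s6-a>s7; s6-b>s8; s6-c>s7; s7-a>s6; s7-b>s8; s7-c>s6; s8-a>s8; s8-b>s8; s8-c>s8

Build one automaton per condition and run them in lockstep. One (5 states) tracks the count of `b`s, saturating at 4; the other (2 states) tracks the input length modulo 2. Each combined state is a pair, one component from each; accept when both components accept. Minimizing collapses redundant product states.
A 9-state machine:
        a   b   c  
>  s0   s1  s2  s1 
   s1   s0  s3  s0 
   s2   s3  s4  s3 
   s3   s2  s5  s2 
   s4   s5  s6  s5 
   s5   s4  s7  s4 
 * s6   s7  s8  s7 
   s7   s6  s8  s6 
   s8   s8  s8  s8 
(> = start, * = accepting)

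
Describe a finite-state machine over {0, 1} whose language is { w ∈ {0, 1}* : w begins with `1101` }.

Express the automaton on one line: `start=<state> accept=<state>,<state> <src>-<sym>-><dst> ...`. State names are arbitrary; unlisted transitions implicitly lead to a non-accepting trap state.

Check the first 4 symbols one by one: q0 through q3 record how many have matched `1101` so far; any wrong symbol goes to the dead state q5. After all 4 match we enter the accepting sink q4.
6 states suffice.
        0   1  
>  q0   q5  q1 
   q1   q5  q2 
   q2   q3  q5 
   q3   q5  q4 
 * q4   q4  q4 
   q5   q5  q5 
(> = start, * = accepting)

start=q0 accept=q4 q0-0->q5 q0-1->q1 q1-0->q5 q1-1->q2 q2-0->q3 q2-1->q5 q3-0->q5 q3-1->q4 q4-0->q4 q4-1->q4 q5-0->q5 q5-1->q5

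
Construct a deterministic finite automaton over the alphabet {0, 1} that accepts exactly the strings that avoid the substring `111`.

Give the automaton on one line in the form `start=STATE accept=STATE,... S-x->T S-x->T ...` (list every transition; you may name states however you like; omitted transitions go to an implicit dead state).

Track partial matches of the forbidden pattern `111`. State S3 is a dead state reached once `111` has occurred; every other state accepts. S0 means no part of `111` is currently matched.
A 4-state machine:
        0   1  
>* S0   S0  S1 
 * S1   S0  S2 
 * S2   S0  S3 
   S3   S3  S3 
(> = start, * = accepting)

start=S0 accept=S0,S1,S2 S0-0->S0 S0-1->S1 S1-0->S0 S1-1->S2 S2-0->S0 S2-1->S3 S3-0->S3 S3-1->S3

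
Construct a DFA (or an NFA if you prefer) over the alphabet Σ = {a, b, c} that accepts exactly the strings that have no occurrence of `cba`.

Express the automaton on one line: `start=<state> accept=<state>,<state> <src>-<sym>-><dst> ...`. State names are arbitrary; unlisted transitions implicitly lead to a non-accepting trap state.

start=q0 accept=q0,q1,q2 q0-a->q0 q0-b->q0 q0-c->q1 q1-a->q0 q1-b->q2 q1-c->q1 q2-a->q3 q2-b->q0 q2-c->q1 q3-a->q3 q3-b->q3 q3-c->q3

Track partial matches of the forbidden pattern `cba`. State q3 is a dead state reached once `cba` has occurred; every other state accepts. q0 means no part of `cba` is currently matched.
        a   b   c  
>* q0   q0  q0  q1 
 * q1   q0  q2  q1 
 * q2   q3  q0  q1 
   q3   q3  q3  q3 
(> = start, * = accepting)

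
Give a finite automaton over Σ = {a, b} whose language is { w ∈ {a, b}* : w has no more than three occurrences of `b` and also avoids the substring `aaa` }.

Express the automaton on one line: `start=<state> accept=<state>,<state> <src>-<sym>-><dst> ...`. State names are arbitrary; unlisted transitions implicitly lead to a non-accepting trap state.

Handle the two conditions separately and then intersect. One (5 states) tracks the count of `b`s, saturating at 4; the other (4 states) tracks partial matches of the forbidden pattern `aaa`. Each combined state is a pair, one component from each; accept when both components accept.
With 20 states:
          a    b  
>* s0     s1   s2 
 * s1     s3   s2 
 * s2     s4   s5 
 * s3     s6   s2 
 * s4     s7   s5 
 * s5     s8   s9 
   s6     s6  s10 
 * s7    s10   s5 
 * s8    s11   s9 
 * s9    s12  s13 
   s10   s10  s14 
 * s11   s14   s9 
 * s12   s15  s13 
   s13   s16  s13 
   s14   s14  s17 
 * s15   s17  s13 
   s16   s18  s13 
   s17   s17  s19 
   s18   s19  s13 
   s19   s19  s19 
(> = start, * = accepting)

start=s0 accept=s0,s1,s2,s3,s4,s5,s7,s8,s9,s11,s12,s15 s0-a->s1 s0-b->s2 s1-a->s3 s1-b->s2 s2-a->s4 s2-b->s5 s3-a->s6 s3-b->s2 s4-a->s7 s4-b->s5 s5-a->s8 s5-b->s9 s6-a->s6 s6-b->s10 s7-a->s10 s7-b->s5 s8-a->s11 s8-b->s9 s9-a->s12 s9-b->s13 s10-a->s10 s10-b->s14 s11-a->s14 s11-b->s9 s12-a->s15 s12-b->s13 s13-a->s16 s13-b->s13 s14-a->s14 s14-b->s17 s15-a->s17 s15-b->s13 s16-a->s18 s16-b->s13 s17-a->s17 s17-b->s19 s18-a->s19 s18-b->s13 s19-a->s19 s19-b->s19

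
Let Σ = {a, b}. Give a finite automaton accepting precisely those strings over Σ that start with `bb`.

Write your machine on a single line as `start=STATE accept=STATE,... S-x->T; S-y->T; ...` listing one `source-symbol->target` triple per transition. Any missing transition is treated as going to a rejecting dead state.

start=s0; accept=s2; s0-a->s3; s0-b->s1; s1-a->s3; s1-b->s2; s2-a->s2; s2-b->s2; s3-a->s3; s3-b->s3

Walk along `bb` while the input agrees: from s0 take `b` to s1, and so on. Any deviation drops to the rejecting sink s3. Once s2 is reached the prefix is confirmed and every continuation is accepted.
4 states suffice.
        a   b  
>  s0   s3  s1 
   s1   s3  s2 
 * s2   s2  s2 
   s3   s3  s3 
(> = start, * = accepting)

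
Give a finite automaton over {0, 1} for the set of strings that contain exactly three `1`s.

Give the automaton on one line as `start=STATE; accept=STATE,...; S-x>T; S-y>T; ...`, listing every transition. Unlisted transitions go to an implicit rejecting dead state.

Count `1`s, saturating at 4: states s0 through s3 mean 0 through 3 `1`s seen; s4 means more than 3. Each `1` increments (capped at s4); other symbols loop. Accept from {s3}.
With 5 states:
        0   1  
>  s0   s0  s1 
   s1   s1  s2 
   s2   s2  s3 
 * s3   s3  s4 
   s4   s4  s4 
(> = start, * = accepting)

start=s0; accept=s3; s0-0>s0; s0-1>s1; s1-0>s1; s1-1>s2; s2-0>s2; s2-1>s3; s3-0>s3; s3-1>s4; s4-0>s4; s4-1>s4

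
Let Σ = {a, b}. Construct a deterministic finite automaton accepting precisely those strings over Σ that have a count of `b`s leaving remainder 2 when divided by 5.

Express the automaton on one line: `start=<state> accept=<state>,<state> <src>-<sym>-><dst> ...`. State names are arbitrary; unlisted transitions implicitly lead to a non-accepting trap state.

start=q0 accept=q2 q0-a->q0 q0-b->q1 q1-a->q1 q1-b->q2 q2-a->q2 q2-b->q3 q3-a->q3 q3-b->q4 q4-a->q4 q4-b->q0

The only thing that matters is how many `b`s have appeared, reduced mod 5. Use one state per residue: q0 for 0, …, q4 for 4. Reading `b` moves to the next residue; anything else stays put. q2 is accepting.
A 5-state machine:
        a   b  
>  q0   q0  q1 
   q1   q1  q2 
 * q2   q2  q3 
   q3   q3  q4 
   q4   q4  q0 
(> = start, * = accepting)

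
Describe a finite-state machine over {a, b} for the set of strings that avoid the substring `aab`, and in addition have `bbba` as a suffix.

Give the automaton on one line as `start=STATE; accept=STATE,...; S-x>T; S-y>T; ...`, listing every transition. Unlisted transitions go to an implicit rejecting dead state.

start=s0; accept=s6; s0-a>s1; s0-b>s2; s1-a>s3; s1-b>s2; s2-a>s1; s2-b>s4; s3-a>s3; s3-b>s3; s4-a>s1; s4-b>s5; s5-a>s6; s5-b>s5; s6-a>s3; s6-b>s2

Run two small machines in parallel and take their product. One (4 states) tracks partial matches of the forbidden pattern `aab`; the other (5 states) tracks how much of the suffix `bbba` has currently been matched. Each combined state is a pair, one component from each; accept when both components accept. After merging equivalent states the machine shrinks.
7 states suffice.
        a   b  
>  s0   s1  s2 
   s1   s3  s2 
   s2   s1  s4 
   s3   s3  s3 
   s4   s1  s5 
   s5   s6  s5 
 * s6   s3  s2 
(> = start, * = accepting)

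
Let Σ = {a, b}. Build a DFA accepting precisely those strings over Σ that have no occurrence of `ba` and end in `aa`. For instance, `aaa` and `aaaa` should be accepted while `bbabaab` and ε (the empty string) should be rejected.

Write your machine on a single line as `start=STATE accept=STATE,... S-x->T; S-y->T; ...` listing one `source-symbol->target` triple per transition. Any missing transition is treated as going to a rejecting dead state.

Handle the two conditions separately and then intersect. The first has 3 states tracking partial matches of the forbidden pattern `ba`; the second has 3 states tracking how much of the suffix `aa` has currently been matched. A product state is a pair (one from each), accepting exactly when both do. Equivalent product states are then merged.
4 states suffice.
        a   b  
>  S0   S1  S2 
   S1   S3  S2 
   S2   S2  S2 
 * S3   S3  S2 
(> = start, * = accepting)

start=S0; accept=S3; S0-a->S1; S0-b->S2; S1-a->S3; S1-b->S2; S2-a->S2; S2-b->S2; S3-a->S3; S3-b->S2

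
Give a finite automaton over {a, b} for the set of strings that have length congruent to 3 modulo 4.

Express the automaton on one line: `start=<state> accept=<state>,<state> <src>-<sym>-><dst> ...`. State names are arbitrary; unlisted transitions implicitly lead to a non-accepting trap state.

start=S0 accept=S3 S0-a->S1 S0-b->S1 S1-a->S2 S1-b->S2 S2-a->S3 S2-b->S3 S3-a->S0 S3-b->S0

Count input length modulo 4: every symbol advances one step around the cycle S0 → S1 → S2 → S3 → S0. Accept at S3.
        a   b  
>  S0   S1  S1 
   S1   S2  S2 
   S2   S3  S3 
 * S3   S0  S0 
(> = start, * = accepting)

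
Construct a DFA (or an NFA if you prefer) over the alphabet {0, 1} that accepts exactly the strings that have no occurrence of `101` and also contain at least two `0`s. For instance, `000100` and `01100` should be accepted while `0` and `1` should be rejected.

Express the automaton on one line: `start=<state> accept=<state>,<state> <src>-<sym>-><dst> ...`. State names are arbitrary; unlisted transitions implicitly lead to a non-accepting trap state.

Build one automaton per condition and run them in lockstep. One (4 states) tracks partial matches of the forbidden pattern `101`; the other (4 states) tracks the count of `0`s, saturating at 3. Each combined state is a pair, one component from each; accept when both components accept.
A 14-state machine:
       0  1 
>  A   B  C 
   B   D  E 
   C   F  C 
 * D   G  H 
   E   I  E 
   F   D  J 
 * G   G  K 
 * H   L  H 
 * I   G  M 
   J   M  J 
 * K   L  K 
 * L   G  N 
   M   N  M 
   N   N  N 
(> = start, * = accepting)

start=A accept=D,G,H,I,K,L A-0->B A-1->C B-0->D B-1->E C-0->F C-1->C D-0->G D-1->H E-0->I E-1->E F-0->D F-1->J G-0->G G-1->K H-0->L H-1->H I-0->G I-1->M J-0->M J-1->J K-0->L K-1->K L-0->G L-1->N M-0->N M-1->M N-0->N N-1->N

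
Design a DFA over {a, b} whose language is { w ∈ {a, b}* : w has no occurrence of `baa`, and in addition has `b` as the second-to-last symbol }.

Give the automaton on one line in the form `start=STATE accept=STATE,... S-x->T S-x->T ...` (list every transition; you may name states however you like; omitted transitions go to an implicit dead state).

Run two small machines in parallel and take their product. The first has 4 states tracking partial matches of the forbidden pattern `baa`; the second has 7 states tracking the last 2 symbols read. A product state is a pair (one from each), accepting exactly when both do.
An 11-state machine:
          a    b  
>  s0     s1   s2 
   s1     s3   s4 
   s2     s5   s6 
   s3     s3   s4 
   s4     s5   s6 
 * s5     s7   s4 
 * s6     s5   s6 
   s7     s7   s8 
   s8     s9  s10 
   s9     s7   s8 
   s10    s9  s10 
(> = start, * = accepting)

start=s0 accept=s5,s6 s0-a->s1 s0-b->s2 s1-a->s3 s1-b->s4 s2-a->s5 s2-b->s6 s3-a->s3 s3-b->s4 s4-a->s5 s4-b->s6 s5-a->s7 s5-b->s4 s6-a->s5 s6-b->s6 s7-a->s7 s7-b->s8 s8-a->s9 s8-b->s10 s9-a->s7 s9-b->s8 s10-a->s9 s10-b->s10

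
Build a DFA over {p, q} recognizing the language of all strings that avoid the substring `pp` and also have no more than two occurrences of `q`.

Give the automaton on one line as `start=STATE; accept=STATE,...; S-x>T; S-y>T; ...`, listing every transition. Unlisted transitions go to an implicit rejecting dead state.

Run two small machines in parallel and take their product. The first has 3 states tracking partial matches of the forbidden pattern `pp`; the second has 4 states tracking the count of `q`s, saturating at 3. A product state is a pair (one from each), accepting exactly when both do.
12 states suffice.
       p  q 
>* A   B  C 
 * B   D  C 
 * C   E  F 
   D   D  G 
 * E   G  F 
 * F   H  I 
   G   G  J 
 * H   J  I 
   I   K  I 
   J   J  L 
   K   L  I 
   L   L  L 
(> = start, * = accepting)

start=A; accept=A,B,C,E,F,H; A-p>B; A-q>C; B-p>D; B-q>C; C-p>E; C-q>F; D-p>D; D-q>G; E-p>G; E-q>F; F-p>H; F-q>I; G-p>G; G-q>J; H-p>J; H-q>I; I-p>K; I-q>I; J-p>J; J-q>L; K-p>L; K-q>I; L-p>L; L-q>L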